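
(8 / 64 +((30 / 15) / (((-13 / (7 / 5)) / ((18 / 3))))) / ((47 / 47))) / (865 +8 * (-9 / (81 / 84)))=-1821 / 1232920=-0.00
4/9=0.44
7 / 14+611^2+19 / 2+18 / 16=2986657 / 8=373332.12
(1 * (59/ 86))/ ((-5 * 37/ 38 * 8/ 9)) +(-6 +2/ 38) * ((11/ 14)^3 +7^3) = -423656906279/ 207370940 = -2042.99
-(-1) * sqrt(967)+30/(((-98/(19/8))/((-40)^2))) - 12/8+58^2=sqrt(967)+215525/98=2230.33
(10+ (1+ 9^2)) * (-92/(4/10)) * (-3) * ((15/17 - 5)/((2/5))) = -11109000/17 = -653470.59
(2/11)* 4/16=1/22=0.05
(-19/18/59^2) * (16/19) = -8/31329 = -0.00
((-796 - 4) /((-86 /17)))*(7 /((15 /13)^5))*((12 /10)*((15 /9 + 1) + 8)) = 45244279808 /6530625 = 6928.02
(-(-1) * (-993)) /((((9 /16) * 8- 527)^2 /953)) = -3785316 /1092025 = -3.47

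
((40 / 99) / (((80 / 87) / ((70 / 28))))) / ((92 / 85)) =12325 / 12144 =1.01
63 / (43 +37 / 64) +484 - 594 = -302758 / 2789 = -108.55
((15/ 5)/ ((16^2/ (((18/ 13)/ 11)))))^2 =0.00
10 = 10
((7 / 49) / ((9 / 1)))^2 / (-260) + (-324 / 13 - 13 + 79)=42388919 / 1031940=41.08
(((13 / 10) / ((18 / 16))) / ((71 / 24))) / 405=0.00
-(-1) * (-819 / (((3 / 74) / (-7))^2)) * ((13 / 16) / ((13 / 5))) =-7630463.75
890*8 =7120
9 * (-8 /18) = -4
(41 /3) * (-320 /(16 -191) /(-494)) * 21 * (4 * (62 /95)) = -325376 /117325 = -2.77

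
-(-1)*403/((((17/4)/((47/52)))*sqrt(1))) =1457/17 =85.71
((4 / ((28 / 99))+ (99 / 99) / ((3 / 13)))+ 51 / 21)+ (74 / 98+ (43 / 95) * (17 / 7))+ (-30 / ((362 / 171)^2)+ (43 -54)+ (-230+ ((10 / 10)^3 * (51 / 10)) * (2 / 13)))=-2666312362853 / 11895191490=-224.15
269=269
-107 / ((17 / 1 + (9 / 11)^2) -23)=12947 / 645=20.07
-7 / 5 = -1.40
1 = 1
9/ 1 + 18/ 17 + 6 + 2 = 18.06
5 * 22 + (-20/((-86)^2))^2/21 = 110.00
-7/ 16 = -0.44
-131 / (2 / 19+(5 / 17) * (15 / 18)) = -253878 / 679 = -373.90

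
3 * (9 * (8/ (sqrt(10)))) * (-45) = -972 * sqrt(10) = -3073.73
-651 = -651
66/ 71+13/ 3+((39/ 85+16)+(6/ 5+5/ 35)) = 2923091/ 126735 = 23.06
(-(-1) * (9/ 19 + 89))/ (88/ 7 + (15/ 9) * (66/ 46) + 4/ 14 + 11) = 136850/ 40147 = 3.41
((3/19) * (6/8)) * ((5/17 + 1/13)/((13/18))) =3321/54587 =0.06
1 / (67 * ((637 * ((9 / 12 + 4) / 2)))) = 0.00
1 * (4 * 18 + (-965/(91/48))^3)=-99381469710888/753571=-131880698.32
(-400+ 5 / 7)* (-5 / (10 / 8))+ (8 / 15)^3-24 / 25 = 37713404 / 23625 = 1596.33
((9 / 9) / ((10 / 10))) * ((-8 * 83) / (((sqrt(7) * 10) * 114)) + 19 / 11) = 19 / 11- 166 * sqrt(7) / 1995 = 1.51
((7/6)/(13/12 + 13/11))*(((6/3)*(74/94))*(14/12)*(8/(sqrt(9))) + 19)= 1556786/126477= 12.31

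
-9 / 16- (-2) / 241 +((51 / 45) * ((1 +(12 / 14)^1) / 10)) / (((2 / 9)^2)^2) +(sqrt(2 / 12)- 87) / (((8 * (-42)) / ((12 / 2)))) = 117830557 / 1349600- sqrt(6) / 336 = 87.30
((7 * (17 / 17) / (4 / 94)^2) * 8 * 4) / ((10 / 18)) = 1113336 / 5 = 222667.20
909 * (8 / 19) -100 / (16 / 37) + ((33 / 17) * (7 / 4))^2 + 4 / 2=14498599 / 87856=165.03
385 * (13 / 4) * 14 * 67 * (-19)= -44599555 / 2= -22299777.50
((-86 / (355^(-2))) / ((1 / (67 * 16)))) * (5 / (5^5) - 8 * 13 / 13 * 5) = 11618032060128 / 25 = 464721282405.12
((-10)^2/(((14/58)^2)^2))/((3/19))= 1343833900/7203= 186565.86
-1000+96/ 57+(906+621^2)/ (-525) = -823933/ 475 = -1734.60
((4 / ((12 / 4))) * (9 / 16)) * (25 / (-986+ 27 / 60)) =-375 / 19711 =-0.02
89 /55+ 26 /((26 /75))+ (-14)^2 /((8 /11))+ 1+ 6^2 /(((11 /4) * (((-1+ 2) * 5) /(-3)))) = 37319 /110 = 339.26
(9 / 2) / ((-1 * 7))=-9 / 14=-0.64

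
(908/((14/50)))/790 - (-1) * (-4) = 58/553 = 0.10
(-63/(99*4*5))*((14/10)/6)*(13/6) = -637/39600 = -0.02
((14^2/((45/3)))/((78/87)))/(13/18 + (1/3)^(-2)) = 2436/1625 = 1.50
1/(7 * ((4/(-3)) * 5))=-3/140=-0.02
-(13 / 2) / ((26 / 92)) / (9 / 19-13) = 437 / 238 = 1.84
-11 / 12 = -0.92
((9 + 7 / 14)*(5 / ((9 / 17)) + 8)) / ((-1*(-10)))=2983 / 180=16.57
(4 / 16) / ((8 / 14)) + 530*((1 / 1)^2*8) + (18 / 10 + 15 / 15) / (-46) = 7802293 / 1840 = 4240.38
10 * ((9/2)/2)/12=15/8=1.88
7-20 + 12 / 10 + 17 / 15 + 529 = 1555 / 3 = 518.33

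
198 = 198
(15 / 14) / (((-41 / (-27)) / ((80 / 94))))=0.60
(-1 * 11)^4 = 14641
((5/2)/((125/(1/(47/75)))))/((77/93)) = 279/7238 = 0.04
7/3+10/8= 43/12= 3.58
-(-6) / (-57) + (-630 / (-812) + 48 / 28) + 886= 6853001 / 7714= 888.38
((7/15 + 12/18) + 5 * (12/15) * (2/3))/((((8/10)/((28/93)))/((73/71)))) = 9709/6603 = 1.47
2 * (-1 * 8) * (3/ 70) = -24/ 35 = -0.69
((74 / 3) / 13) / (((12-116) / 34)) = -629 / 1014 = -0.62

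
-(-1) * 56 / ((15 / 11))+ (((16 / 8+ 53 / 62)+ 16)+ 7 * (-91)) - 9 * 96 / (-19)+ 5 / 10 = -4692311 / 8835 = -531.10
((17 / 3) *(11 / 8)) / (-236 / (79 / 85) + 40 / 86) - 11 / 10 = -23365639 / 20664000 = -1.13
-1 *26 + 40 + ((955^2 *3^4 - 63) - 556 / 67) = 4949555836 / 67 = 73873967.70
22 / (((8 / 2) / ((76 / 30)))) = 209 / 15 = 13.93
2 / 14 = 1 / 7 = 0.14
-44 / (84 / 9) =-33 / 7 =-4.71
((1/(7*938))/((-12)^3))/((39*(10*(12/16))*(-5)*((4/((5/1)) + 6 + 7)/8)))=0.00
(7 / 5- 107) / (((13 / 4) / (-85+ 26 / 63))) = 3751616 / 1365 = 2748.44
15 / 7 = 2.14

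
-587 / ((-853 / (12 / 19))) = 7044 / 16207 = 0.43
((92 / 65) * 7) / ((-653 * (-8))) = 161 / 84890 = 0.00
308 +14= 322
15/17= 0.88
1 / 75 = 0.01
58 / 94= 29 / 47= 0.62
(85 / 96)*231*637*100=13028640.62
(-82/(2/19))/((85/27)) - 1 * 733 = -980.45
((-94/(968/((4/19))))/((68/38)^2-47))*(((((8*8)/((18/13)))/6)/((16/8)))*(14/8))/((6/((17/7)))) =197353/154963611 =0.00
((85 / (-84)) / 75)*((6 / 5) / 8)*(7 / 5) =-17 / 6000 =-0.00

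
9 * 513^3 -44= 1215051229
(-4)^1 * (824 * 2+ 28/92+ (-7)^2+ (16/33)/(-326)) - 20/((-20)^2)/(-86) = -1444698176123/212793240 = -6789.21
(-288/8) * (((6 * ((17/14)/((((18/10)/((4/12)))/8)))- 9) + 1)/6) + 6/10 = -1697/105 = -16.16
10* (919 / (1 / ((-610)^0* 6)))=55140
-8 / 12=-2 / 3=-0.67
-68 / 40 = -17 / 10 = -1.70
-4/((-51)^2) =-4/2601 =-0.00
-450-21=-471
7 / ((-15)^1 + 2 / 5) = -35 / 73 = -0.48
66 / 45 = 22 / 15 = 1.47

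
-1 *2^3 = -8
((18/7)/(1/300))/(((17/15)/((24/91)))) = 1944000/10829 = 179.52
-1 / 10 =-0.10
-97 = -97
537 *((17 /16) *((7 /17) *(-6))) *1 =-11277 /8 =-1409.62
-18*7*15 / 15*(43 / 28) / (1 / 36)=-6966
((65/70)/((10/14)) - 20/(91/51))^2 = 98.18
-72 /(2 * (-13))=2.77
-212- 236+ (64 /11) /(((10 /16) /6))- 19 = -411.15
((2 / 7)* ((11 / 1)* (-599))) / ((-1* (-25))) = -13178 / 175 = -75.30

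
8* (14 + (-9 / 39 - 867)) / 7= -88736 / 91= -975.12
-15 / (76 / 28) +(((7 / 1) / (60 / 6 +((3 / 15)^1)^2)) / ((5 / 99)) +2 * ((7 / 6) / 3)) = 9.06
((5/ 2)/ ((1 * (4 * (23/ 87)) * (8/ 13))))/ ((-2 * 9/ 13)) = -24505/ 8832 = -2.77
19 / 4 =4.75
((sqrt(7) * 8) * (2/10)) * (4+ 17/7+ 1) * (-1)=-416 * sqrt(7)/35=-31.45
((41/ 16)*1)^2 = 1681/ 256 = 6.57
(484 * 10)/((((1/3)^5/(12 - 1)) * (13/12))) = 11942141.54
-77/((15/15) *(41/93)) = -7161/41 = -174.66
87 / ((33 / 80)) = 2320 / 11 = 210.91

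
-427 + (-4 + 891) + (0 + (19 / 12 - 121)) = 4087 / 12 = 340.58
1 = 1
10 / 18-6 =-5.44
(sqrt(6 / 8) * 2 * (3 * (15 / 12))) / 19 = 15 * sqrt(3) / 76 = 0.34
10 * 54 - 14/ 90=24293/ 45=539.84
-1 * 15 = -15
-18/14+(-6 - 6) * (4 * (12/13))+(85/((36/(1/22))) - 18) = -4575569/72072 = -63.49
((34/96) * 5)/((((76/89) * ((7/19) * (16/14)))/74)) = 364.46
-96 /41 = -2.34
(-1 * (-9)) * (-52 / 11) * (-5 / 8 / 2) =585 / 44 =13.30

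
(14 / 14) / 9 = 1 / 9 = 0.11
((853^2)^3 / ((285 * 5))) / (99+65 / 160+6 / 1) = 12326624467210480928 / 4806525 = 2564560564484.84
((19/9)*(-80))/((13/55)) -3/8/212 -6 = -142976543/198432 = -720.53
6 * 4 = 24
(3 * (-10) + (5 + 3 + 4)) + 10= -8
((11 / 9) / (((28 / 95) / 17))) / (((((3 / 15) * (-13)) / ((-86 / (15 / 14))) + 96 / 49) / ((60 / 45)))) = 4277812 / 90639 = 47.20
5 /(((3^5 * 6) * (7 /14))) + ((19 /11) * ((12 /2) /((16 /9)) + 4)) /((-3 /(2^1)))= -272183 /32076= -8.49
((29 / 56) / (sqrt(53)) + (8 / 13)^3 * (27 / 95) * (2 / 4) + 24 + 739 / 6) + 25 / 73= 29 * sqrt(53) / 2968 + 13487894891 / 91417170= 147.61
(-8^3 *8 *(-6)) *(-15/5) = -73728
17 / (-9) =-17 / 9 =-1.89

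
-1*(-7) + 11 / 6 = 53 / 6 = 8.83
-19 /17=-1.12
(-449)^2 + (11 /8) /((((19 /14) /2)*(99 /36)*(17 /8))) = 65117235 /323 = 201601.35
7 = 7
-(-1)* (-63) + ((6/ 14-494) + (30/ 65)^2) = -556.36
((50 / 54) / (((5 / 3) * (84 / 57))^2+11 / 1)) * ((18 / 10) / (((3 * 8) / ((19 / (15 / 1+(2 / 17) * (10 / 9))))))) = 1049427 / 204975656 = 0.01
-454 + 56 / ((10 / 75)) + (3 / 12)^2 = -543 / 16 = -33.94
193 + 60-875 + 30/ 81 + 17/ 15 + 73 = -547.50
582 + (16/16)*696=1278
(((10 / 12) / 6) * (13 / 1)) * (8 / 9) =1.60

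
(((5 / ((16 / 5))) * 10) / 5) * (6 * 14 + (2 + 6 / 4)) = 4375 / 16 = 273.44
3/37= 0.08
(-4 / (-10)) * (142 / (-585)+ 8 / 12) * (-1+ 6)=496 / 585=0.85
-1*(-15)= 15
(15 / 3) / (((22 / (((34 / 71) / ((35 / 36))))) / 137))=83844 / 5467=15.34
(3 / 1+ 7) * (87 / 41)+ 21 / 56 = 7083 / 328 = 21.59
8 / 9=0.89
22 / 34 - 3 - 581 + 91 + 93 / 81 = -225463 / 459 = -491.20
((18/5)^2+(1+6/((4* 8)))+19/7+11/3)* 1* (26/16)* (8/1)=2241707/8400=266.87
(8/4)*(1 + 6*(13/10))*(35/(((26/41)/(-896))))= -11314688/13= -870360.62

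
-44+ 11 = -33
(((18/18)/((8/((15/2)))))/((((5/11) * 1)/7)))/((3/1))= 77/16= 4.81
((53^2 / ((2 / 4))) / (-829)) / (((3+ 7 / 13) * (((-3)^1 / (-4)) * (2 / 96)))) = -122.57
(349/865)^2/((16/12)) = 365403/2992900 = 0.12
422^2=178084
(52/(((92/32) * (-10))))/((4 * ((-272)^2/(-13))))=169/2127040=0.00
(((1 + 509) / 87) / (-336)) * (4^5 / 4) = -2720 / 609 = -4.47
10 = 10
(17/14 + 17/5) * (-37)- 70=-16851/70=-240.73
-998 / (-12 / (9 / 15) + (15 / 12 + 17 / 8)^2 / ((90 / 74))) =319360 / 3403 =93.85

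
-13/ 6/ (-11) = 13/ 66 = 0.20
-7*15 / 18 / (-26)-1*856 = -855.78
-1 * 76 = -76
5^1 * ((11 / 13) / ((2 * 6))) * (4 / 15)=11 / 117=0.09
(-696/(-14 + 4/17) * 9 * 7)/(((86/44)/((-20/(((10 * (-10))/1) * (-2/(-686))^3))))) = 36764718607848/2795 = 13153745476.87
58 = 58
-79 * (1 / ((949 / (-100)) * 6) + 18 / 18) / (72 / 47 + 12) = -5.74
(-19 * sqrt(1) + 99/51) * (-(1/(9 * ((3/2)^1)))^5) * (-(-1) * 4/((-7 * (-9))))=37120/15367679397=0.00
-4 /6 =-2 /3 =-0.67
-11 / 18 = -0.61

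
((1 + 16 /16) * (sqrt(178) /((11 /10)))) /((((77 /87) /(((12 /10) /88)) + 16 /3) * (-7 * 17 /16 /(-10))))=0.46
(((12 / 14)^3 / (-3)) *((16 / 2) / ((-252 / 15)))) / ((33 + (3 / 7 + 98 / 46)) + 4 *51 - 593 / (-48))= 52992 / 133549451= 0.00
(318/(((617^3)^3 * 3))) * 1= 106/12958850400069656016137897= 0.00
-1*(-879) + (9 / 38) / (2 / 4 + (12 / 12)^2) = 16704 / 19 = 879.16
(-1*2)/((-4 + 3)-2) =0.67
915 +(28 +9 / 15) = 4718 / 5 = 943.60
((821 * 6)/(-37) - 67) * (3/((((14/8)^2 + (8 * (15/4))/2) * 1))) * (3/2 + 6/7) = -78.35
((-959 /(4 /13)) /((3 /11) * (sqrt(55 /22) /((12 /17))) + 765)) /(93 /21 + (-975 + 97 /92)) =23315484192 /5548289244469 - 88316228 * sqrt(10) /83224338667035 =0.00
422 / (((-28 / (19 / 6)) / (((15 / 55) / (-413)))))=4009 / 127204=0.03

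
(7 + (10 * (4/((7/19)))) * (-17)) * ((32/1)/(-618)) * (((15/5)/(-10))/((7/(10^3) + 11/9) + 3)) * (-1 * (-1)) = -185342400/27443423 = -6.75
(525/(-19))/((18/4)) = -350/57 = -6.14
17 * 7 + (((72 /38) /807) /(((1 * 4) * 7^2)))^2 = 119.00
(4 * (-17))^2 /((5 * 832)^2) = 289 /1081600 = 0.00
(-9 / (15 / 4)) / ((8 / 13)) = -39 / 10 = -3.90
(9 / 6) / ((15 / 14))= 7 / 5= 1.40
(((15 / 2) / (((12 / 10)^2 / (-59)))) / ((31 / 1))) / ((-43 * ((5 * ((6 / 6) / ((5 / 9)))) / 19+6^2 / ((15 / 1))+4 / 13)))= 9108125 / 125696568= 0.07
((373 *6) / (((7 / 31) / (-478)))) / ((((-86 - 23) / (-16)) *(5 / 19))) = -10081455936 / 3815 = -2642583.47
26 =26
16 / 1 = 16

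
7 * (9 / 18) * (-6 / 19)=-21 / 19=-1.11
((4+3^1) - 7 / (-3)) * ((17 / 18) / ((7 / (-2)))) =-68 / 27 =-2.52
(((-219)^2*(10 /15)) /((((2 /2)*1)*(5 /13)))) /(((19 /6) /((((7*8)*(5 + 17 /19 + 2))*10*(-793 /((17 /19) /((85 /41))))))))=-166128462864000 /779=-213258617283.70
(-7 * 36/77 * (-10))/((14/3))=540/77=7.01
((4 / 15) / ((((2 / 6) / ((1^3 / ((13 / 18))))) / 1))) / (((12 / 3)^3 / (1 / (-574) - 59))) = -304803 / 298480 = -1.02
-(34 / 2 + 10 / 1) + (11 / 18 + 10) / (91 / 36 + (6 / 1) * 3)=-19571 / 739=-26.48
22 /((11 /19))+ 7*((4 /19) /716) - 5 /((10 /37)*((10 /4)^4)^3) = 31553697363949 /830322265625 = 38.00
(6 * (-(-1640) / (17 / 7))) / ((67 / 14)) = 964320 / 1139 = 846.64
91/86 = 1.06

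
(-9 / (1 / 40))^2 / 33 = 43200 / 11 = 3927.27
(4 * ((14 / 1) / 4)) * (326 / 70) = 326 / 5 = 65.20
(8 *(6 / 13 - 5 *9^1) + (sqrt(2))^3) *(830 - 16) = -3770448 / 13 + 1628 *sqrt(2) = -287732.12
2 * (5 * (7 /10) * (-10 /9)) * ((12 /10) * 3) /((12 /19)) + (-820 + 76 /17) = -43853 /51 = -859.86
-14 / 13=-1.08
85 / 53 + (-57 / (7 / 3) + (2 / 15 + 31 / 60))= -164537 / 7420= -22.17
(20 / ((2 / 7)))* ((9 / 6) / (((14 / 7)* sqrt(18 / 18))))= 105 / 2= 52.50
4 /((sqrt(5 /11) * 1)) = 4 * sqrt(55) /5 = 5.93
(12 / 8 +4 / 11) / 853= 41 / 18766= 0.00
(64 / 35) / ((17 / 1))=64 / 595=0.11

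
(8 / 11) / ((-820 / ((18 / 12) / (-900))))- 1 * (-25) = 16912501 / 676500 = 25.00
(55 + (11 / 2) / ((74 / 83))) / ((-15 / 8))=-18106 / 555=-32.62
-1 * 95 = -95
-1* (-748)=748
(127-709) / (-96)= 97 / 16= 6.06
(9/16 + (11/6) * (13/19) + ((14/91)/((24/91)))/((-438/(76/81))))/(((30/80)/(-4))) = -58746614/3033369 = -19.37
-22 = -22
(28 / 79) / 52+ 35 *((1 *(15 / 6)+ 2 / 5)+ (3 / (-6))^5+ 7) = 11351655 / 32864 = 345.41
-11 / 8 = -1.38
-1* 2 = -2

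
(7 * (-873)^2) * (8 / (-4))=-10669806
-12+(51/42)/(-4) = -689/56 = -12.30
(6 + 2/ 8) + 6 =49/ 4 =12.25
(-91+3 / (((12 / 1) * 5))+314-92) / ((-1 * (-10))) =2621 / 200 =13.10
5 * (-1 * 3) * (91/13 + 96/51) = -2265/17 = -133.24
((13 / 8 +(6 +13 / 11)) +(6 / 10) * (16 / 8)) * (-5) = -4403 / 88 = -50.03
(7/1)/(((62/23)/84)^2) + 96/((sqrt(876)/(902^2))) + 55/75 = 97991951/14415 + 13017664 *sqrt(219)/73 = 2645754.56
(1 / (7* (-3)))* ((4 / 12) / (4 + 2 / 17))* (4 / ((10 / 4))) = -68 / 11025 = -0.01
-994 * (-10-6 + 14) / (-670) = -2.97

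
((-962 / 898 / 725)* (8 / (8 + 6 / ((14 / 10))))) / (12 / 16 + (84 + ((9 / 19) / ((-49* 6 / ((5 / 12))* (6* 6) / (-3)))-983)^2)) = -107583318355968 / 108053715824386170379375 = -0.00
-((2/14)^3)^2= -0.00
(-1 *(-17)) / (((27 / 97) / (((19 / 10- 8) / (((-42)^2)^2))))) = -100589 / 840157920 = -0.00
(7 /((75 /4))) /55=28 /4125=0.01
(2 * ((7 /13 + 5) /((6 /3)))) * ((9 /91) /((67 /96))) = 0.78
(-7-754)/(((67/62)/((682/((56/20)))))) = -80445310/469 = -171525.18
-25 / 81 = -0.31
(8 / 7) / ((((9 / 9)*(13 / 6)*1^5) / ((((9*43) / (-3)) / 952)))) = -774 / 10829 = -0.07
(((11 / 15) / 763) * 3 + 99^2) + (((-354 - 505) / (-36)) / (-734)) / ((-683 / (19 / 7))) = 674814381085937 / 68851563480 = 9801.00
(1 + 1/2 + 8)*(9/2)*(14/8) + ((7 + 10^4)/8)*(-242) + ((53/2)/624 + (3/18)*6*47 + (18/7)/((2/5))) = -2643369163/8736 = -302583.47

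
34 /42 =17 /21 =0.81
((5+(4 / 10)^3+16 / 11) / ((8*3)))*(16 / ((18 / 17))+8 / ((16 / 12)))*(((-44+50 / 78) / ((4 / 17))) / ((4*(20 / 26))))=-4895527859 / 14256000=-343.40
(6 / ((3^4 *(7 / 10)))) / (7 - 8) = -20 / 189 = -0.11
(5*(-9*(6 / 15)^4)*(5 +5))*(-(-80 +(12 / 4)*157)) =112608 / 25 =4504.32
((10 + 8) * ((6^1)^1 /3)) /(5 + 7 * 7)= 2 /3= 0.67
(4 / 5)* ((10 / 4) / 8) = 1 / 4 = 0.25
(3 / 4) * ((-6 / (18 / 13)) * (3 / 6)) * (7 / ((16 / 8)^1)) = -91 / 16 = -5.69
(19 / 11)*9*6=1026 / 11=93.27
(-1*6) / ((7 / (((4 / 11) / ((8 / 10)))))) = -30 / 77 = -0.39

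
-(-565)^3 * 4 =721448500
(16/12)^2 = 16/9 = 1.78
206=206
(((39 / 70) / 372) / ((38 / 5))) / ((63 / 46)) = 299 / 2077992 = 0.00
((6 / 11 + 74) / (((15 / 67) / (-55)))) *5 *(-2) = 549400 / 3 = 183133.33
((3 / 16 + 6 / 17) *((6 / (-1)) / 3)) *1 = -147 / 136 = -1.08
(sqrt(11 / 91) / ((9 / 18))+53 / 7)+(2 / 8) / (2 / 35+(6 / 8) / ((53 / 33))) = 2 * sqrt(1001) / 91+219102 / 27223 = 8.74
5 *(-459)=-2295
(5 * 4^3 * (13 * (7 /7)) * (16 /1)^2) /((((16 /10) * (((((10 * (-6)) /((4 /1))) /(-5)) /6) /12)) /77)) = 1230028800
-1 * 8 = -8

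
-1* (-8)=8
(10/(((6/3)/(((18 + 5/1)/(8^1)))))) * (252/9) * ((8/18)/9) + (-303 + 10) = -22123/81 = -273.12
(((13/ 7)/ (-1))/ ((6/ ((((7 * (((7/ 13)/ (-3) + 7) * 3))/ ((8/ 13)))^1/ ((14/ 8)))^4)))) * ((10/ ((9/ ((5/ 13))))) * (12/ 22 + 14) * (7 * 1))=-1251602884000/ 297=-4214151124.58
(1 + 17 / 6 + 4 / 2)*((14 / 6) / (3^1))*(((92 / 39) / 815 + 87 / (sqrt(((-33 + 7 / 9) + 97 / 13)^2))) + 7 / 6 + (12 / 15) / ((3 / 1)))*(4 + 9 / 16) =3260714602579 / 31823243712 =102.46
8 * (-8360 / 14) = -33440 / 7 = -4777.14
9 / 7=1.29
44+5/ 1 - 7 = 42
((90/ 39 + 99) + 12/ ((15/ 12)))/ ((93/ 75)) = 36045/ 403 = 89.44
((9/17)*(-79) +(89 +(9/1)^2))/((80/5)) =2179/272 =8.01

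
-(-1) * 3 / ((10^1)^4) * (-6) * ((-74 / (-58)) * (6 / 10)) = -999 / 725000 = -0.00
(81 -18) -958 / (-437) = 65.19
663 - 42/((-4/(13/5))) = 6903/10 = 690.30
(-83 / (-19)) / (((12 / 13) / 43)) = 203.50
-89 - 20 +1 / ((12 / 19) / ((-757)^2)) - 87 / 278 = 907218.27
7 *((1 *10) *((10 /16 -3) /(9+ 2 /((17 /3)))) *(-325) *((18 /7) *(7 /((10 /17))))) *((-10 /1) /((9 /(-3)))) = 62460125 /106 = 589246.46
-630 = -630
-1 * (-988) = 988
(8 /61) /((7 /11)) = 88 /427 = 0.21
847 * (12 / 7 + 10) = 9922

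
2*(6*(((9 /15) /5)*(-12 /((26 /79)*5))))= -17064 /1625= -10.50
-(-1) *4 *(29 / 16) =29 / 4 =7.25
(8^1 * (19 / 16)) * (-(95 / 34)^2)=-171475 / 2312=-74.17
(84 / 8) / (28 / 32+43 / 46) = 644 / 111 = 5.80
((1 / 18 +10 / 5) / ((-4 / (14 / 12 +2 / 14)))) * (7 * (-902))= 917785 / 216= 4249.00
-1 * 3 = -3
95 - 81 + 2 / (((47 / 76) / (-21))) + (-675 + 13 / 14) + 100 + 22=-398739 / 658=-605.99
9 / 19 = 0.47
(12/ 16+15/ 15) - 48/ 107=1.30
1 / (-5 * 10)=-1 / 50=-0.02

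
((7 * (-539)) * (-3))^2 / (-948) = -42706587 / 316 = -135147.43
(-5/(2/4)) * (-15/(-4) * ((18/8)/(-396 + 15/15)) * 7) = 945/632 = 1.50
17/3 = 5.67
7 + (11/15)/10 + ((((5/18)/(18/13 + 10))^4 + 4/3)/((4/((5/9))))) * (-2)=151920439842755203/22664669775667200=6.70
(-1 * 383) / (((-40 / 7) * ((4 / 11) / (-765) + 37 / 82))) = 184997043 / 1244108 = 148.70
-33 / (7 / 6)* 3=-594 / 7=-84.86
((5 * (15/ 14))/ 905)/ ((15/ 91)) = 13/ 362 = 0.04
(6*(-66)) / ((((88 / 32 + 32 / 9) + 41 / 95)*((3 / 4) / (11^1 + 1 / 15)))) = -19983744 / 23041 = -867.31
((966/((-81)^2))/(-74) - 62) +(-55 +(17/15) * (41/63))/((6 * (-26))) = -61.65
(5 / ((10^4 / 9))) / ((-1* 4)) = -9 / 8000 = -0.00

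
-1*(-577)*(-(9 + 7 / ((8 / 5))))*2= -61739 / 4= -15434.75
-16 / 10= -1.60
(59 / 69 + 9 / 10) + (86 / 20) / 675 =136732 / 77625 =1.76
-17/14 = -1.21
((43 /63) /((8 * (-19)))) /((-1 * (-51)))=-43 /488376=-0.00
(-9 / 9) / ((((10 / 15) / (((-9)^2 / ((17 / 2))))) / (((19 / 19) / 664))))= -243 / 11288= -0.02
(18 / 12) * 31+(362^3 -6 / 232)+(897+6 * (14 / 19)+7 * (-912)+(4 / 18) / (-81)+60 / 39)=990737099499365 / 20887308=47432493.43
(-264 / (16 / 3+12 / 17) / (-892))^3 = 3581577 / 30429771848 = 0.00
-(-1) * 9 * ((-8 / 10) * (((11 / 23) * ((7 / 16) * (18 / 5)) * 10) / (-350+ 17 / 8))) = 4536 / 29095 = 0.16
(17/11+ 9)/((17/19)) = 2204/187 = 11.79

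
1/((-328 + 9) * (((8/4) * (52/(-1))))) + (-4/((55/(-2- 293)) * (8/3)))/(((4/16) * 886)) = 534275/14696968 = 0.04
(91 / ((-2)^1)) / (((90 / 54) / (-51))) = 13923 / 10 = 1392.30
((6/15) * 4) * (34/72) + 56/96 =241/180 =1.34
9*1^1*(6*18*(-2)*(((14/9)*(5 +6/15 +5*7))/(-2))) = 305424/5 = 61084.80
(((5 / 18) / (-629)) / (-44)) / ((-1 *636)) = -5 / 316834848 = -0.00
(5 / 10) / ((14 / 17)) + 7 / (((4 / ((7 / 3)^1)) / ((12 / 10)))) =771 / 140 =5.51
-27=-27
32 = 32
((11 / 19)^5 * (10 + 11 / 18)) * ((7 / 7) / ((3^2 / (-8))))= -123042964 / 200564019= -0.61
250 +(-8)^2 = 314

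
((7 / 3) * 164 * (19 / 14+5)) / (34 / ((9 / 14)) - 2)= 10947 / 229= 47.80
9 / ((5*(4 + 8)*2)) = 3 / 40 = 0.08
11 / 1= 11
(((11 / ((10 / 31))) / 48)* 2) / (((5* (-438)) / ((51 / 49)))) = -5797 / 8584800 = -0.00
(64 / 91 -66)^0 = 1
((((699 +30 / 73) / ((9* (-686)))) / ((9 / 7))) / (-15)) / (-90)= -1891 / 28973700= -0.00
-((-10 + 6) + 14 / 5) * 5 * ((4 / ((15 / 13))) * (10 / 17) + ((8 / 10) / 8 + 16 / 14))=11717 / 595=19.69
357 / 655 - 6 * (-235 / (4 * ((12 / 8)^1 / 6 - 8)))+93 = 975882 / 20305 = 48.06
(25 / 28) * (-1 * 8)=-7.14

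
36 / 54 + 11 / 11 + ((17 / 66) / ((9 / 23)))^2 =740941 / 352836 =2.10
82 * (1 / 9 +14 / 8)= 152.61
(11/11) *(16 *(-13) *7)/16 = -91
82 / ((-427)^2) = 0.00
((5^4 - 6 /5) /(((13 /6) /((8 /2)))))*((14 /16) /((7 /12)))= 112284 /65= 1727.45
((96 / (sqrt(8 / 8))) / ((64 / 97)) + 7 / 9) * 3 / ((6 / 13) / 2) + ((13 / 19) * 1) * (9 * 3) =656669 / 342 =1920.08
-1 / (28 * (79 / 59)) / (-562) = 59 / 1243144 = 0.00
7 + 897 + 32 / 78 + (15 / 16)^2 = 9038407 / 9984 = 905.29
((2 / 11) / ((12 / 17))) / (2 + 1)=17 / 198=0.09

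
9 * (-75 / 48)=-225 / 16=-14.06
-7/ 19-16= -311/ 19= -16.37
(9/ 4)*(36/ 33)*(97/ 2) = 2619/ 22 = 119.05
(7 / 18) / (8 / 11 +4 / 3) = 77 / 408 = 0.19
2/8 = 1/4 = 0.25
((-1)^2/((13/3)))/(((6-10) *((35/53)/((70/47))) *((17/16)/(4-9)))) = 6360/10387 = 0.61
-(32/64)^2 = -1/4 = -0.25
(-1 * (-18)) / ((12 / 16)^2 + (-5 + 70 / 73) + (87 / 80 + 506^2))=2920 / 41534341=0.00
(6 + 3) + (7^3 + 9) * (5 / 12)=467 / 3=155.67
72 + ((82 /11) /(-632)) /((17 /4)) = 1063615 /14773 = 72.00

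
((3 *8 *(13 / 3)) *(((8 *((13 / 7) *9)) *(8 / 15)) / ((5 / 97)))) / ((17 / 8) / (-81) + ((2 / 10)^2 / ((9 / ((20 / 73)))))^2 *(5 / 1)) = -86950159036416 / 15849295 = -5486058.47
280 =280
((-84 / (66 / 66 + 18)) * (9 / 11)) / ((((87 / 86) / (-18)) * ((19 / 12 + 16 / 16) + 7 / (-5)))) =23405760 / 430331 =54.39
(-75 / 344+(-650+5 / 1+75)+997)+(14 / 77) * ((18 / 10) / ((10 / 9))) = 40401439 / 94600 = 427.08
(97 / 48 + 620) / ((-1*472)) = -29857 / 22656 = -1.32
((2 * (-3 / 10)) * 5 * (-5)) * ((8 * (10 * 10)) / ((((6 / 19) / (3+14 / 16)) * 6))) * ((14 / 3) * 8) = 8246000 / 9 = 916222.22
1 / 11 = 0.09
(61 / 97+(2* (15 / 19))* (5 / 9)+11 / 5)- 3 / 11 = 1044059 / 304095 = 3.43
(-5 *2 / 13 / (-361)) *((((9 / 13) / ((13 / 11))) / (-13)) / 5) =-198 / 10310521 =-0.00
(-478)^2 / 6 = 114242 / 3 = 38080.67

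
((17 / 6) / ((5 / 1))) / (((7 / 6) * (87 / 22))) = 374 / 3045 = 0.12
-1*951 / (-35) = 951 / 35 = 27.17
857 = 857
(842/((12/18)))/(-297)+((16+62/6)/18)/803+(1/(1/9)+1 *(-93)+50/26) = -48663401/563706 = -86.33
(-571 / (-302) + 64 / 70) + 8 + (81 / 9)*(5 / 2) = 176017 / 5285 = 33.31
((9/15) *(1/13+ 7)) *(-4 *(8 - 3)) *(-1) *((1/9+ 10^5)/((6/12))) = 662400736/39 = 16984634.26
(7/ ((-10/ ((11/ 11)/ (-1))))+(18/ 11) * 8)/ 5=1517/ 550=2.76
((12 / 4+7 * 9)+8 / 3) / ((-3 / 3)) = -206 / 3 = -68.67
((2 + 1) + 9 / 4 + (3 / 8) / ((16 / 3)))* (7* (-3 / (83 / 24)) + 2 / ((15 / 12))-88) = -491.98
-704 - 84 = -788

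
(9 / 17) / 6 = 3 / 34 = 0.09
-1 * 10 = -10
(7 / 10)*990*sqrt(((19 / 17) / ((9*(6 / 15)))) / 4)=231*sqrt(3230) / 68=193.07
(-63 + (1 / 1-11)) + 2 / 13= -947 / 13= -72.85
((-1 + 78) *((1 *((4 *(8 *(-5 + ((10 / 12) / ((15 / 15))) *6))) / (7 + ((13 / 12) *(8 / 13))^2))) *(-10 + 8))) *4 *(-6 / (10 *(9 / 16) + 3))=0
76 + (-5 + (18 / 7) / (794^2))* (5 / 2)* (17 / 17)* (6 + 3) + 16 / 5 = -734771133 / 22065260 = -33.30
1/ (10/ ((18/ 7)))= 9/ 35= 0.26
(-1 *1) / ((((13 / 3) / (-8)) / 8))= 192 / 13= 14.77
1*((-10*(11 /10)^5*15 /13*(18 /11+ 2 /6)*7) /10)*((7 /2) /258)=-717409 /2064000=-0.35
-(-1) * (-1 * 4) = -4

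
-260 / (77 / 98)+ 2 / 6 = -10909 / 33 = -330.58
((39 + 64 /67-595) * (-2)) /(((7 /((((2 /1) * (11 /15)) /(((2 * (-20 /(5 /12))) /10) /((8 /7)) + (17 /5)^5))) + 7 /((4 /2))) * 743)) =63916875 /91204616377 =0.00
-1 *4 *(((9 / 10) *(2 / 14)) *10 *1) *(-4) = 144 / 7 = 20.57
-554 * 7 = -3878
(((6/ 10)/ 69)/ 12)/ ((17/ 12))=1/ 1955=0.00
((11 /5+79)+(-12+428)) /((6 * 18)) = 1243 /270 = 4.60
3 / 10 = 0.30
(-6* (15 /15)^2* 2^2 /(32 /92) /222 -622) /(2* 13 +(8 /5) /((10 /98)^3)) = -28781875 /70850708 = -0.41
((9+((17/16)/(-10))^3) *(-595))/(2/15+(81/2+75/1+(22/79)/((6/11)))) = -148505261523/3221340160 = -46.10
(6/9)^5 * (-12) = -128/81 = -1.58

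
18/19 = 0.95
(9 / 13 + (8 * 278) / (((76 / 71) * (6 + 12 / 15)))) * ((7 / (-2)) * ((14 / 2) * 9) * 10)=-2835358785 / 4199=-675246.20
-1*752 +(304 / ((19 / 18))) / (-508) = -95576 / 127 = -752.57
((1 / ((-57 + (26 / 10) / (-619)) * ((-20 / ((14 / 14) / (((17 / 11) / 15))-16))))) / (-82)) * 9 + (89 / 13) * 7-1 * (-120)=2147561347885 / 12788912864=167.92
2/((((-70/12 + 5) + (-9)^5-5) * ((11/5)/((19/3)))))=-380/3897619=-0.00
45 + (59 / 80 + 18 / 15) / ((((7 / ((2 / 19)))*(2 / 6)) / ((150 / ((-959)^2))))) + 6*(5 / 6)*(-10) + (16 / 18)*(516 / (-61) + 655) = 153027605247239 / 268609390308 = 569.70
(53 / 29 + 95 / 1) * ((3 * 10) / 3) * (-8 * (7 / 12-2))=318240 / 29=10973.79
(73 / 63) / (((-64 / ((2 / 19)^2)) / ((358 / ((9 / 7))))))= -13067 / 233928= -0.06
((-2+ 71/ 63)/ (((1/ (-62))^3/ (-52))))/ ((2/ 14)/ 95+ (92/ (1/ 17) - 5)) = -2023553675/ 291582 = -6939.91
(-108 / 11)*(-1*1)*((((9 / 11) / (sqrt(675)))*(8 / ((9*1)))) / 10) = 48*sqrt(3) / 3025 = 0.03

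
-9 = -9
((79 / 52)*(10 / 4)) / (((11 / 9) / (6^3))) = 95985 / 143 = 671.22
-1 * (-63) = 63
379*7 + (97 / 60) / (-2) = 318263 / 120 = 2652.19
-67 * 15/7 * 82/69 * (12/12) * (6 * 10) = -1648200/161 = -10237.27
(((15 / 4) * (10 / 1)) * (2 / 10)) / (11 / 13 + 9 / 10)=975 / 227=4.30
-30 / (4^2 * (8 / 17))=-3.98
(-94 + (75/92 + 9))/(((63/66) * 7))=-85195/6762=-12.60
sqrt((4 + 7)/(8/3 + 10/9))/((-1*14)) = -3*sqrt(374)/476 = -0.12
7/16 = 0.44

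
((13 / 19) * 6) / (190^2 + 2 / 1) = 13 / 114323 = 0.00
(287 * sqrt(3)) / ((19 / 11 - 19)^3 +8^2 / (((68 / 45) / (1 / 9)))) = -927707 * sqrt(3) / 16642360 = -0.10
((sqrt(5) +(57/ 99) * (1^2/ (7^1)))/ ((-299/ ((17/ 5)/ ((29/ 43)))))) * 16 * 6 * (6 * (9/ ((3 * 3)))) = -421056 * sqrt(5)/ 43355 - 2666688/ 3338335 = -22.52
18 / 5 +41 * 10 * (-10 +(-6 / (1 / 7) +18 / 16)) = -417103 / 20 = -20855.15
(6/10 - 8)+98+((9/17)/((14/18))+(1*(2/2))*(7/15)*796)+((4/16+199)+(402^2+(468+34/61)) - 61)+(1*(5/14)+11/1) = 70855786511/435540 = 162684.91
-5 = -5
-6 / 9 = -2 / 3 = -0.67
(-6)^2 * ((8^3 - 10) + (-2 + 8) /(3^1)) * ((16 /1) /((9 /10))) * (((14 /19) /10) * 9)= 4064256 /19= 213908.21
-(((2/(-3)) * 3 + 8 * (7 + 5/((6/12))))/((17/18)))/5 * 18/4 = -10854/85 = -127.69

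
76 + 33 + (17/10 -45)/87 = 94397/870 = 108.50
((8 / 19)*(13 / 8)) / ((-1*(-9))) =0.08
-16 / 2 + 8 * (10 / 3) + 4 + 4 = 26.67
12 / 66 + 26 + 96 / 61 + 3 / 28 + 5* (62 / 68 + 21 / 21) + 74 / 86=525766337 / 13734028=38.28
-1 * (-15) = 15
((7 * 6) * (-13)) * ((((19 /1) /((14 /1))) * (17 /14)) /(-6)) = 4199 /28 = 149.96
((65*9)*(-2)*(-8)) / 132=780 / 11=70.91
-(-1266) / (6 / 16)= 3376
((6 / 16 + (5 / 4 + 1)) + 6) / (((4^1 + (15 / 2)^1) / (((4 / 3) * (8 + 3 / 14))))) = 115 / 14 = 8.21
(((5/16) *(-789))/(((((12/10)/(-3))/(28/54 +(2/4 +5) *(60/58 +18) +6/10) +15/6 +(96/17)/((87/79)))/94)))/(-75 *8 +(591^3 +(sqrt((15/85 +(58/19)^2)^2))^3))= -171609356654104765675615/11652857743629110420633411128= -0.00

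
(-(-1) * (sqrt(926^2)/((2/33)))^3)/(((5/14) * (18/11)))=6103275918293.40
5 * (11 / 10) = 11 / 2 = 5.50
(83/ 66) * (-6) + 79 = 71.45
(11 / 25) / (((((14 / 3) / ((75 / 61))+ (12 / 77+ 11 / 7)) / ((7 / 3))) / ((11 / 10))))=27951 / 136690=0.20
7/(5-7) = -7/2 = -3.50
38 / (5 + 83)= 19 / 44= 0.43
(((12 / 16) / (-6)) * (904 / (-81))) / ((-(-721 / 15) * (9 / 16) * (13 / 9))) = 9040 / 253071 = 0.04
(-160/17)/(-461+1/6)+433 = 4070825/9401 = 433.02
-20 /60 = -1 /3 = -0.33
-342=-342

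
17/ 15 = 1.13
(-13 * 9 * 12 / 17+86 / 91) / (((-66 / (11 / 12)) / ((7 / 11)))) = 5741 / 7956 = 0.72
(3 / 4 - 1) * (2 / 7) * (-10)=5 / 7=0.71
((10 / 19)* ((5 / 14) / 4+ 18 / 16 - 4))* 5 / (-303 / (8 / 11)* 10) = 260 / 147763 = 0.00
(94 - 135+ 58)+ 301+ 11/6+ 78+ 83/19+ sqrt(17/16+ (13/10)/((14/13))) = sqrt(44485)/140+ 45851/114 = 403.71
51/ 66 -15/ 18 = -2/ 33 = -0.06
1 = 1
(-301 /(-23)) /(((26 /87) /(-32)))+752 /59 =-24495680 /17641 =-1388.57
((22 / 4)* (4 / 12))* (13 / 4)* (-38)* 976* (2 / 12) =-331474 / 9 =-36830.44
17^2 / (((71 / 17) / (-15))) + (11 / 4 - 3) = -294851 / 284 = -1038.21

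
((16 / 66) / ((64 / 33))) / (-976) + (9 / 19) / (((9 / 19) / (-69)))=-538753 / 7808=-69.00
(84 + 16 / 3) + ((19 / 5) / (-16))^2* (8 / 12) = 285987 / 3200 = 89.37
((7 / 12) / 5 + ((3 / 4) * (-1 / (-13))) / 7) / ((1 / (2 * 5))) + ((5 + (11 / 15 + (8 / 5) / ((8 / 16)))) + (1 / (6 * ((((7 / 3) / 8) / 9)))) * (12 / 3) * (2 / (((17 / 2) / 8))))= 378281 / 7735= 48.91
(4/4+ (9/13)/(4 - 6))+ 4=4.65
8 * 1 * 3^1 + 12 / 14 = 174 / 7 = 24.86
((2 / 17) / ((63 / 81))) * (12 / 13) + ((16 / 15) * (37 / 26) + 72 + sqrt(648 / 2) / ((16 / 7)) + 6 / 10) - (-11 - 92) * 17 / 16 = 71126137 / 371280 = 191.57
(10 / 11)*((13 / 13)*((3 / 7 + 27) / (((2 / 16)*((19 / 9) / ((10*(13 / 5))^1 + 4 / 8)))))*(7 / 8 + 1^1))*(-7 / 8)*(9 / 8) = -965925 / 209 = -4621.65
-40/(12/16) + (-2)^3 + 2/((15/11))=-898/15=-59.87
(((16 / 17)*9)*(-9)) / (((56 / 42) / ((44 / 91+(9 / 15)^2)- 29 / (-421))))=-849405528 / 16282175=-52.17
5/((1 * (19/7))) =35/19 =1.84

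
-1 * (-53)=53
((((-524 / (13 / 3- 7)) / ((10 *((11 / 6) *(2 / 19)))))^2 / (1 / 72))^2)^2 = 416015283674990861049402834978885817761 / 1339743006250000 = 310518720183086502340458.00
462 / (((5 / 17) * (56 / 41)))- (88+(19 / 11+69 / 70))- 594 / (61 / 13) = 87622239 / 93940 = 932.75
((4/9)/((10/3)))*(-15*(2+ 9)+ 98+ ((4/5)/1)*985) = 96.13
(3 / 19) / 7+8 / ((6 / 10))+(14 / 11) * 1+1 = 68594 / 4389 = 15.63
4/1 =4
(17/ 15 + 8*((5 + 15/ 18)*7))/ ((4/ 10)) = 1639/ 2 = 819.50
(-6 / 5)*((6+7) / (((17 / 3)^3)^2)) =-56862 / 120687845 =-0.00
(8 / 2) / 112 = 1 / 28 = 0.04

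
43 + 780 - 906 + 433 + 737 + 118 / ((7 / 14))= 1323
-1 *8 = -8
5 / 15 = 1 / 3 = 0.33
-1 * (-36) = 36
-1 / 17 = -0.06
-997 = -997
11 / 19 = 0.58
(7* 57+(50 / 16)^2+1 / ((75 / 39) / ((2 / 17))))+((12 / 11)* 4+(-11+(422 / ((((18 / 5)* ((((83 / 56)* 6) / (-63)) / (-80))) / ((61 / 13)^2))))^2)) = 1133647318992404955067137619 / 529826519851200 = 2139657560574.33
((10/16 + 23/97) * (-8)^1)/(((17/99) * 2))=-66231/3298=-20.08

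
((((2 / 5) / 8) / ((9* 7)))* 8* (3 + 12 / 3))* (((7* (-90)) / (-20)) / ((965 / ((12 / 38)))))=42 / 91675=0.00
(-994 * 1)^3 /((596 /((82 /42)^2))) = -8423077474 /1341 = -6281191.26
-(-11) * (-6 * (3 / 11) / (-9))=2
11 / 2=5.50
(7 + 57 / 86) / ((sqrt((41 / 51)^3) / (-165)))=-5545485 * sqrt(2091) / 144566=-1754.08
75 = 75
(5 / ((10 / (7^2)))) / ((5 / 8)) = 196 / 5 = 39.20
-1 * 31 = -31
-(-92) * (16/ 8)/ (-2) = -92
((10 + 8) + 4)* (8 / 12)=44 / 3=14.67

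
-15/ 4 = -3.75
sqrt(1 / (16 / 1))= 1 / 4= 0.25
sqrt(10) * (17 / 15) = 17 * sqrt(10) / 15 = 3.58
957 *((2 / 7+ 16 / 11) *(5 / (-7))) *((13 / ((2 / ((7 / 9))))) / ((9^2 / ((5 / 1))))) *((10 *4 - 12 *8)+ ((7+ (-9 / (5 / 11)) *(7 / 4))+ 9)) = 188558435 / 6804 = 27712.88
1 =1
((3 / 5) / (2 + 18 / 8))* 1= 12 / 85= 0.14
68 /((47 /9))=612 /47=13.02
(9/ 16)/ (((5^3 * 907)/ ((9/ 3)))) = 27/ 1814000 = 0.00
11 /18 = 0.61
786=786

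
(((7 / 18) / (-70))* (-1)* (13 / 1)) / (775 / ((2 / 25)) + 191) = 13 / 1778130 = 0.00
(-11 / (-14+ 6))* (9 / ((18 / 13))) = 143 / 16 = 8.94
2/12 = 1/6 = 0.17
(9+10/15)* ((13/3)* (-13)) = -4901/9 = -544.56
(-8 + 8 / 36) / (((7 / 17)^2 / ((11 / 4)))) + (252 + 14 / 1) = 17621 / 126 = 139.85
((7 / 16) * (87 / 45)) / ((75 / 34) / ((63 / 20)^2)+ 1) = 1521891 / 2199280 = 0.69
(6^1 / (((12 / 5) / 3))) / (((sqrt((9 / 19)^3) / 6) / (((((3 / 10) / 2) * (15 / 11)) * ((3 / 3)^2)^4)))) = 285 * sqrt(19) / 44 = 28.23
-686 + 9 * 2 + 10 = -658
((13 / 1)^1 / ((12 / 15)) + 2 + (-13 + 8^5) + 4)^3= 2253707317528029 / 64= 35214176836375.45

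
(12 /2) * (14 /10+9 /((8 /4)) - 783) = -23313 /5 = -4662.60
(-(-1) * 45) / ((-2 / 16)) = -360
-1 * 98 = -98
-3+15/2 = 9/2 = 4.50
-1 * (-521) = 521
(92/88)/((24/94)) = 1081/264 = 4.09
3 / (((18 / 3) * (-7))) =-1 / 14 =-0.07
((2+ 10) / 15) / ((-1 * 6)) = -2 / 15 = -0.13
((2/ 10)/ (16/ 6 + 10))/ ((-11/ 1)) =-3/ 2090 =-0.00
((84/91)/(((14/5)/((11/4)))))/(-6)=-55/364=-0.15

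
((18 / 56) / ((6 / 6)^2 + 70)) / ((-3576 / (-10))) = 15 / 1184848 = 0.00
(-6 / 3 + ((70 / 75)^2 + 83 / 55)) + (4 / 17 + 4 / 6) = 53947 / 42075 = 1.28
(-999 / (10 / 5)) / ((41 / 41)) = -999 / 2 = -499.50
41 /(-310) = -0.13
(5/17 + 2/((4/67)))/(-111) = -383/1258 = -0.30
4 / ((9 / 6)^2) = 16 / 9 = 1.78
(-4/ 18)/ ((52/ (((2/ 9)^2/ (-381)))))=2/ 3610737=0.00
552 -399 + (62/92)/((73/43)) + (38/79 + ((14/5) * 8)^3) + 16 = 378335305821/33160250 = 11409.30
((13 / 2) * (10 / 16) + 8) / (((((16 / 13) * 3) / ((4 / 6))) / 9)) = 2509 / 128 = 19.60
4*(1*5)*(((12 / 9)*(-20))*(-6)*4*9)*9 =1036800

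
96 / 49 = 1.96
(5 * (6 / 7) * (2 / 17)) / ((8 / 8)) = 60 / 119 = 0.50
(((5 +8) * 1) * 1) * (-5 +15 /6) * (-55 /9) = 3575 /18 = 198.61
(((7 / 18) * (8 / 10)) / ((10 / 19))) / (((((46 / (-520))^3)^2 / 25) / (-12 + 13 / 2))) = -225971890144000000 / 1332323001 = -169607437.52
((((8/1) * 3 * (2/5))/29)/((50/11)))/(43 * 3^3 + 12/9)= 72/1149125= 0.00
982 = 982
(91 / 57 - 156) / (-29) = 8801 / 1653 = 5.32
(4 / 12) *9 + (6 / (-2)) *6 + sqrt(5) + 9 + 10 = sqrt(5) + 4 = 6.24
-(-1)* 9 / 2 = 9 / 2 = 4.50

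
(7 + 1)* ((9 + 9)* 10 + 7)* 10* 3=44880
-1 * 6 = -6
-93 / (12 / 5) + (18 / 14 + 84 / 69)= -23343 / 644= -36.25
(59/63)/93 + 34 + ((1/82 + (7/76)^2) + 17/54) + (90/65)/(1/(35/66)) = 35.08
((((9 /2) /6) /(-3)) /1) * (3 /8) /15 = -1 /160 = -0.01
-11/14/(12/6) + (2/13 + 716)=715.76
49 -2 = 47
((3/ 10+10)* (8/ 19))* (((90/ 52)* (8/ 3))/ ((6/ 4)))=3296/ 247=13.34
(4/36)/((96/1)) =1/864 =0.00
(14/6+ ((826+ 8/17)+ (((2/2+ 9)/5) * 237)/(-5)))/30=187171/7650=24.47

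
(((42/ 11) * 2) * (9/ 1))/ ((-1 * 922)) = -378/ 5071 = -0.07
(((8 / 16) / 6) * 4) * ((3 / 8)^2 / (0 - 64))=-3 / 4096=-0.00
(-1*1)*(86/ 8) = -43/ 4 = -10.75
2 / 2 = 1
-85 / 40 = -17 / 8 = -2.12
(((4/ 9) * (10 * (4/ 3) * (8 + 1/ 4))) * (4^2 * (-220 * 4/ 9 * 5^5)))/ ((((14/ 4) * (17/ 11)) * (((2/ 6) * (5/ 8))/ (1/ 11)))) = -61952000000/ 3213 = -19281668.22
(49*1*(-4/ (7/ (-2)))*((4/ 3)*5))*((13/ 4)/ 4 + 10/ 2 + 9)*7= 38710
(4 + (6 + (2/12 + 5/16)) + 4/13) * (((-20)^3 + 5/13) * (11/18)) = -855543755/16224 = -52733.22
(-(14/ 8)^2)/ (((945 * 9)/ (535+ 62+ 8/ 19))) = -79457/ 369360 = -0.22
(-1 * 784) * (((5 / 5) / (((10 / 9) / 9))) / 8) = -3969 / 5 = -793.80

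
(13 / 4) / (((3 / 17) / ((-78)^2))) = 112047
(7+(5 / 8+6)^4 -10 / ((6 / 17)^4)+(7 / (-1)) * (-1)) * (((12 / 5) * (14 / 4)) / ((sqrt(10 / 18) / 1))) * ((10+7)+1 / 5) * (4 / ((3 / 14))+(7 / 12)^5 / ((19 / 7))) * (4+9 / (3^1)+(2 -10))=-457467010653108869 * sqrt(5) / 217857392640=-4695398.77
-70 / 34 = -35 / 17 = -2.06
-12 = -12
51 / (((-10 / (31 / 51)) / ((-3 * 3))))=279 / 10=27.90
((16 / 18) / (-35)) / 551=-8 / 173565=-0.00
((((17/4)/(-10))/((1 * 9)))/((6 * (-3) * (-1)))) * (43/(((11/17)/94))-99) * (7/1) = -1609475/14256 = -112.90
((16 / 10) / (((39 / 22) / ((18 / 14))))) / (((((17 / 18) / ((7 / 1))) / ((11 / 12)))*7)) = 8712 / 7735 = 1.13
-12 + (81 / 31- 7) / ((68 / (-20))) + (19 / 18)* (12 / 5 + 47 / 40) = -154813 / 22320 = -6.94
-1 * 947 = -947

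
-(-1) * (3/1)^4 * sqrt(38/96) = 27 * sqrt(57)/4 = 50.96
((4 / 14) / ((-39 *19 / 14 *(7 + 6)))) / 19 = -4 / 183027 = -0.00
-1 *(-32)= 32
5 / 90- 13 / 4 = -115 / 36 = -3.19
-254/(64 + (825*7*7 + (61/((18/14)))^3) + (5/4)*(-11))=-740664/429443761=-0.00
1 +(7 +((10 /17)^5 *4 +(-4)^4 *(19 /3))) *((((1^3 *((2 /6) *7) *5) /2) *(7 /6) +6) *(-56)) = -44772659789891 /38336139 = -1167896.95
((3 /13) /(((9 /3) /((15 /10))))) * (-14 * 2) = -42 /13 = -3.23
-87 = -87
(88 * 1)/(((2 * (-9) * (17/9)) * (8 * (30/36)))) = -33/85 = -0.39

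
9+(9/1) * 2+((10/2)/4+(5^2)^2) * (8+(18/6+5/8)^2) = 3396177/256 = 13266.32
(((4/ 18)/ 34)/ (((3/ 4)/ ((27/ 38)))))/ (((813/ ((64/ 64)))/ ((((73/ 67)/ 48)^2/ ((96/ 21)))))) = 37303/ 43455537967104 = 0.00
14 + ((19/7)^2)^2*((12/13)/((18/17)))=5741860/93639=61.32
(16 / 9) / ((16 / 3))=1 / 3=0.33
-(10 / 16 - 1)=3 / 8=0.38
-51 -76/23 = -1249/23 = -54.30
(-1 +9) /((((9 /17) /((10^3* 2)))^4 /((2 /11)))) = 21381376000000000000 /72171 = 296259938202325.03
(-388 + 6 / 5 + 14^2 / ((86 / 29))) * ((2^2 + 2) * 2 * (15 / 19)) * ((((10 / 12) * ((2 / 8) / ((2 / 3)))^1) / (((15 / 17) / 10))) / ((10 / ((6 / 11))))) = -5274828 / 8987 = -586.94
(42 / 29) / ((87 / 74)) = 1036 / 841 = 1.23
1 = 1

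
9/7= 1.29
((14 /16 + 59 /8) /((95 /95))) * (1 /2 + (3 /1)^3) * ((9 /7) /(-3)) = -97.23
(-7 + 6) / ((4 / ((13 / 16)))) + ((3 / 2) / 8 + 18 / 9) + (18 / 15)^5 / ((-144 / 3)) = 386507 / 200000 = 1.93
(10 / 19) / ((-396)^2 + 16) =5 / 1489904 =0.00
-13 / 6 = -2.17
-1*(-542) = 542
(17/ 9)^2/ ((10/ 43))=12427/ 810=15.34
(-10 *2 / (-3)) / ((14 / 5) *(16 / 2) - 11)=100 / 171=0.58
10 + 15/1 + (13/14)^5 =13816893/537824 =25.69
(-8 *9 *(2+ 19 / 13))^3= -34012224000 / 2197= -15481212.56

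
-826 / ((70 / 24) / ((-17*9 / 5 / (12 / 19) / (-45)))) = -38114 / 125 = -304.91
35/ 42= 5/ 6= 0.83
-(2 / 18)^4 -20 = -131221 / 6561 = -20.00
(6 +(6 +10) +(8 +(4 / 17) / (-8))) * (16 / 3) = 8152 / 51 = 159.84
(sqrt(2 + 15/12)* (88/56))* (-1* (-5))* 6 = 84.99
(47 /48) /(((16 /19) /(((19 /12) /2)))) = 16967 /18432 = 0.92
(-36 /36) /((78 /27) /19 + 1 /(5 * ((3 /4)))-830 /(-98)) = -41895 /372367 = -0.11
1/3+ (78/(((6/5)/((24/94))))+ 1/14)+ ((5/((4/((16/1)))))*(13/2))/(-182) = 32149/1974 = 16.29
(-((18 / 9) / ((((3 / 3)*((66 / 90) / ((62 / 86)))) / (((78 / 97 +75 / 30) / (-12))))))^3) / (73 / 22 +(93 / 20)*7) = 4903872695819375 / 1108556839774033936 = 0.00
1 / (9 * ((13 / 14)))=14 / 117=0.12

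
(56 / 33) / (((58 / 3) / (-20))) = -560 / 319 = -1.76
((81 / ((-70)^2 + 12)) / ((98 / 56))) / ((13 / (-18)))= -729 / 55874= -0.01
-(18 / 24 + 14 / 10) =-43 / 20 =-2.15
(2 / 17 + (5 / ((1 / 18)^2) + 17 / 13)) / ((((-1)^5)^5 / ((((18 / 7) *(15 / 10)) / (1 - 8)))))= 9675045 / 10829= 893.44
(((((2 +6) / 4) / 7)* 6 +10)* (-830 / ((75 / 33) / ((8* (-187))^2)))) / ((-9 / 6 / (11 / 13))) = 7372257457664 / 1365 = 5400921214.41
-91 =-91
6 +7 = 13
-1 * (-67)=67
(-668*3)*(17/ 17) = -2004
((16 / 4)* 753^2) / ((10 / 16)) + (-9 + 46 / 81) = 1469683913 / 405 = 3628849.17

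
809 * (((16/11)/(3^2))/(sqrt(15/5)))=12944 * sqrt(3)/297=75.49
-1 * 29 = -29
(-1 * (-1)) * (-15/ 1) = -15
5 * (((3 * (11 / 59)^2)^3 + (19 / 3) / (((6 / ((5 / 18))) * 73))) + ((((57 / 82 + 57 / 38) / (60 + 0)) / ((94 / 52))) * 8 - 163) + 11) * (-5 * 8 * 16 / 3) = 233516537569870313352800 / 1441859417018585973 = 161955.14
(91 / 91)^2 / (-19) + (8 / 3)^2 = 1207 / 171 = 7.06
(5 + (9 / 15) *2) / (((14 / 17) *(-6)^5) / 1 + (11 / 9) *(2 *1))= -4743 / 4897010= -0.00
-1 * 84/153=-28/51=-0.55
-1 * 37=-37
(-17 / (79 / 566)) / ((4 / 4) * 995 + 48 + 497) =-4811 / 60830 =-0.08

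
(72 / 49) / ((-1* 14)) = -0.10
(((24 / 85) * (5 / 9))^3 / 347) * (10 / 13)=5120 / 598388661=0.00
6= 6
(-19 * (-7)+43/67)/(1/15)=134310/67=2004.63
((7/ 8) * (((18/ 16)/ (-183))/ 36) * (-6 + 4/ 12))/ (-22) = -119/ 3091968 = -0.00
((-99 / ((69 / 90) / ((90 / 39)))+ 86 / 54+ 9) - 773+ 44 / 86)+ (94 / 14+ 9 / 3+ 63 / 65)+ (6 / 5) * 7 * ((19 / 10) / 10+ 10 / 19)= -12040869719587 / 11542371750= -1043.19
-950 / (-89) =950 / 89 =10.67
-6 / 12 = -1 / 2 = -0.50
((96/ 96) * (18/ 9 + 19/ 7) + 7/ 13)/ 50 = 0.11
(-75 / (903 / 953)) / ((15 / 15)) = -23825 / 301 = -79.15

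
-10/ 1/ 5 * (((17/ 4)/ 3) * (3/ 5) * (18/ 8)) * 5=-153/ 8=-19.12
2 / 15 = 0.13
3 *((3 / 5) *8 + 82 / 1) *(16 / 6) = 3472 / 5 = 694.40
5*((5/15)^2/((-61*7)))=-5/3843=-0.00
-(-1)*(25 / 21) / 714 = 25 / 14994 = 0.00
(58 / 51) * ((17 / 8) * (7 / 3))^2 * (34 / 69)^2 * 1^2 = 6.79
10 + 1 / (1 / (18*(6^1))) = 118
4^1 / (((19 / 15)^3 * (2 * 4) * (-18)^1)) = -375 / 27436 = -0.01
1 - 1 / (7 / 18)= -11 / 7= -1.57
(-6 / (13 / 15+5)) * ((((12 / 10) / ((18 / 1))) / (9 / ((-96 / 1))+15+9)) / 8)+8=22439 / 2805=8.00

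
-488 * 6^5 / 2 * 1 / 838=-948672 / 419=-2264.13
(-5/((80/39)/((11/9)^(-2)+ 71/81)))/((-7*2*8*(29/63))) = 0.07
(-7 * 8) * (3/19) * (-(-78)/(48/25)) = -359.21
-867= -867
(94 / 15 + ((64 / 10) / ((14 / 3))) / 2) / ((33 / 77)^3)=7154 / 81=88.32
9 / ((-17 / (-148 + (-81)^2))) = -57717 / 17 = -3395.12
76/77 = 0.99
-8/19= -0.42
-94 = -94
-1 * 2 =-2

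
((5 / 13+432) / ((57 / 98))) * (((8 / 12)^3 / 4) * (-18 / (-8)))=275429 / 2223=123.90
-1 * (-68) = 68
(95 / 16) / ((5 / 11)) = 209 / 16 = 13.06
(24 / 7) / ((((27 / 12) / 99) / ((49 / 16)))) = 462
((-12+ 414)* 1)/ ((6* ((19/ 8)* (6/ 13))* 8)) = 871/ 114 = 7.64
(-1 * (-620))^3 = 238328000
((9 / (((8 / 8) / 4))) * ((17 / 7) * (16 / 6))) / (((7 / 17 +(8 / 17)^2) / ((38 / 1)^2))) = 531662.54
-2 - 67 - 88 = -157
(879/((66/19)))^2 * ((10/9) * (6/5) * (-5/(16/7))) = -1084702115/5808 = -186760.01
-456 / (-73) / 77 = 456 / 5621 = 0.08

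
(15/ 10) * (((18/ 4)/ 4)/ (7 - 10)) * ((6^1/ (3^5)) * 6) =-1/ 12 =-0.08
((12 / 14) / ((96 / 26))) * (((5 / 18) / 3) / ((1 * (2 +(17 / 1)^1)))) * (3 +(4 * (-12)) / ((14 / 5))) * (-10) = 3575 / 22344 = 0.16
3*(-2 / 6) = -1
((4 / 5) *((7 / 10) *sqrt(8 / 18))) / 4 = 7 / 75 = 0.09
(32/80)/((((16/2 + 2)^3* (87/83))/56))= 1162/54375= 0.02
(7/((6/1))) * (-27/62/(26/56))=-441/403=-1.09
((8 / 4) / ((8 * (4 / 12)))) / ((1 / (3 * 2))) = 9 / 2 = 4.50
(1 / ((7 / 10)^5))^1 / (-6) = -0.99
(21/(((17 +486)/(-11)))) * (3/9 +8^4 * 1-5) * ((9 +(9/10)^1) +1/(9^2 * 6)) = -11370474038/611145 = -18605.20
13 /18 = 0.72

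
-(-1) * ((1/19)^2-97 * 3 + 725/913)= -290.20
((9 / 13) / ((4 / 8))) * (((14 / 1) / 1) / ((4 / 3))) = 189 / 13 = 14.54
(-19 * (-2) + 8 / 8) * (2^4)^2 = 9984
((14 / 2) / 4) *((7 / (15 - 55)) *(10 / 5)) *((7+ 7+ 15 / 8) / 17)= -6223 / 10880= -0.57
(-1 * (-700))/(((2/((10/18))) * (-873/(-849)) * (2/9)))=247625/291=850.95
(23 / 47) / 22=23 / 1034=0.02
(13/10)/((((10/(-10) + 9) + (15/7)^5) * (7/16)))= 249704/4469155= 0.06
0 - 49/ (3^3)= -1.81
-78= -78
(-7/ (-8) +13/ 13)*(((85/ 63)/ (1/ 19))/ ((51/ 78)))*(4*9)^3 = 24008400/ 7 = 3429771.43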